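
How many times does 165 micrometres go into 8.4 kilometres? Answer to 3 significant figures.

50900000

(8.4 × 10^3) / (165 × 10^-6) = 0.05091 × 10^9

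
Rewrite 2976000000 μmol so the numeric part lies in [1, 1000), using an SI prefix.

2.976 kmol

= 2.976 × 10^3 mol; 10^3 is kilo.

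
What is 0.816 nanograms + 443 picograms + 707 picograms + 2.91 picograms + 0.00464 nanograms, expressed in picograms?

In picograms:
  0.816 nanograms = 0.816 × 10^3 picograms = 816
  443 picograms → 443
  707 picograms → 707
  2.91 picograms → 2.91
  0.00464 nanograms = 0.00464 × 10^3 picograms = 4.64
Sum: 816 + 443 + 707 + 2.91 + 4.64 = 1973.55

1973.55 picograms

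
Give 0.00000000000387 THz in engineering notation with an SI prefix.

3.87 Hz

= 3.87 Hz; mantissa already in [1, 1000).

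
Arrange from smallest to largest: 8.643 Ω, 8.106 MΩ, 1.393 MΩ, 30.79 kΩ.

8.643 Ω = 8.643 Ω
8.106 MΩ = 8106000 Ω
1.393 MΩ = 1393000 Ω
30.79 kΩ = 30790 Ω

8.643 Ω < 30.79 kΩ < 1.393 MΩ < 8.106 MΩ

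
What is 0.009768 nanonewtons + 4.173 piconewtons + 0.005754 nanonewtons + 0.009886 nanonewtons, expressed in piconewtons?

In piconewtons:
  0.009768 nanonewtons = 0.009768e3 piconewtons = 9.768
  4.173 piconewtons → 4.173
  0.005754 nanonewtons = 0.005754e3 piconewtons = 5.754
  0.009886 nanonewtons = 0.009886e3 piconewtons = 9.886
Sum: 9.768 + 4.173 + 5.754 + 9.886 = 29.581

29.581 piconewtons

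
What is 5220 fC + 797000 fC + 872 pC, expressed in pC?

In pC:
  5220 fC = 5220 × 10^-3 pC = 5.22
  797000 fC = 797000 × 10^-3 pC = 797
  872 pC → 872
Sum: 5.22 + 797 + 872 = 1674.22

1674.22 pC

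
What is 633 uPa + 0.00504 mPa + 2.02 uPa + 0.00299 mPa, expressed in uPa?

In uPa:
  633 uPa → 633
  0.00504 mPa = 0.00504 × 10^3 uPa = 5.04
  2.02 uPa → 2.02
  0.00299 mPa = 0.00299 × 10^3 uPa = 2.99
Sum: 633 + 5.04 + 2.02 + 2.99 = 643.05

643.05 uPa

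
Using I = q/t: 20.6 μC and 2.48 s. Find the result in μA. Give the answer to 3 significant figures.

(20.6 × 10^-6) / (2.48) = 8.3065 × 10^-6 A

8.31 μA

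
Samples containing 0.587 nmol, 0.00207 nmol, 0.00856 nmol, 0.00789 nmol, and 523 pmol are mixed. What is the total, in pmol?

In pmol:
  0.587 nmol = 0.587 × 10^3 pmol = 587
  0.00207 nmol = 0.00207 × 10^3 pmol = 2.07
  0.00856 nmol = 0.00856 × 10^3 pmol = 8.56
  0.00789 nmol = 0.00789 × 10^3 pmol = 7.89
  523 pmol → 523
Sum: 587 + 2.07 + 8.56 + 7.89 + 523 = 1128.52

1128.52 pmol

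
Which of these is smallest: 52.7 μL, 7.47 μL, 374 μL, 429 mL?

7.47 μL

52.7 μL = 0.0000527 L
7.47 μL = 0.00000747 L
374 μL = 0.000374 L
429 mL = 0.429 L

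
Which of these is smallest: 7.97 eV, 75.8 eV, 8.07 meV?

7.97 eV = 7.97 eV
75.8 eV = 75.8 eV
8.07 meV = 0.00807 eV

8.07 meV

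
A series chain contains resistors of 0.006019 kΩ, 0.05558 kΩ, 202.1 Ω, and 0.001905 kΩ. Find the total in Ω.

265.604 Ω

In Ω:
  0.006019 kΩ = 0.006019e3 Ω = 6.019
  0.05558 kΩ = 0.05558e3 Ω = 55.58
  202.1 Ω → 202.1
  0.001905 kΩ = 0.001905e3 Ω = 1.905
Sum: 6.019 + 55.58 + 202.1 + 1.905 = 265.604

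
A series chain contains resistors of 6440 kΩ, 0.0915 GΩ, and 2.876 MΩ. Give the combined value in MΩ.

100.816 MΩ

In MΩ:
  6440 kΩ = 6440 × 10^-3 MΩ = 6.44
  0.0915 GΩ = 0.0915 × 10^3 MΩ = 91.5
  2.876 MΩ → 2.876
Sum: 6.44 + 91.5 + 2.876 = 100.816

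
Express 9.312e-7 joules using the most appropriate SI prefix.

= 931.2e-9 joules; 1e-9 is nano.

931.2 nanojoules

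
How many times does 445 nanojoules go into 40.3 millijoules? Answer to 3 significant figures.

(40.3 × 10⁻³) / (445 × 10⁻⁹) = 0.09056 × 10⁶

90600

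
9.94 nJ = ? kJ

0.00000000000994 kJ

nano = 10^-9, kilo = 10^3; factor is 10^-12.
9.94 × 10^-12 = 0.00000000000994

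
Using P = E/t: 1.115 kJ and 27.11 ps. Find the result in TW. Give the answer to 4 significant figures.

(1.115 × 10³) / (27.11 × 10⁻¹²) = 0.0411287 × 10¹⁵ W

41.13 TW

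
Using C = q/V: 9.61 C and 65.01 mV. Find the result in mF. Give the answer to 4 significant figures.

147800 mF

(9.61) / (65.01 × 10⁻³) = 0.147823 × 10³ F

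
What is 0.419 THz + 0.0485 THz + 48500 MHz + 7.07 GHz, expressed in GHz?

523.07 GHz

In GHz:
  0.419 THz = 0.419 × 10³ GHz = 419
  0.0485 THz = 0.0485 × 10³ GHz = 48.5
  48500 MHz = 48500 × 10⁻³ GHz = 48.5
  7.07 GHz → 7.07
Sum: 419 + 48.5 + 48.5 + 7.07 = 523.07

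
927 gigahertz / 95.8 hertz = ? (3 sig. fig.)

9680000000

(927e9) / (95.8) = 9.676e9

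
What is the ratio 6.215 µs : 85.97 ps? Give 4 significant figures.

72290

(6.215 × 10^-6) / (85.97 × 10^-12) = 0.072293 × 10^6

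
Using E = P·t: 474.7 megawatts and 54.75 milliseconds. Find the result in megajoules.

474.7e6 × 54.75e-3 = 25989.825e3 J

25.989825 megajoules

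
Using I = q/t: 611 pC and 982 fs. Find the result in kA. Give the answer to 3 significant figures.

(611 × 10⁻¹²) / (982 × 10⁻¹⁵) = 0.6222 × 10³ A

0.622 kA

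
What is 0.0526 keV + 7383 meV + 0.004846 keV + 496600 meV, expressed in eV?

In eV:
  0.0526 keV = 0.0526e3 eV = 52.6
  7383 meV = 7383e-3 eV = 7.383
  0.004846 keV = 0.004846e3 eV = 4.846
  496600 meV = 496600e-3 eV = 496.6
Sum: 52.6 + 7.383 + 4.846 + 496.6 = 561.429

561.429 eV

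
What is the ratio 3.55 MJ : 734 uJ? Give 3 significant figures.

4840000000

(3.55e6) / (734e-6) = 0.004837e12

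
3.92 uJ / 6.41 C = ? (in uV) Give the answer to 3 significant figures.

0.612 uV

(3.92 × 10^-6) / (6.41) = 0.61154 × 10^-6 V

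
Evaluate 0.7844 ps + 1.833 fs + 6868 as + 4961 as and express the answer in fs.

798.062 fs

In fs:
  0.7844 ps = 0.7844 × 10^3 fs = 784.4
  1.833 fs → 1.833
  6868 as = 6868 × 10^-3 fs = 6.868
  4961 as = 4961 × 10^-3 fs = 4.961
Sum: 784.4 + 1.833 + 6.868 + 4.961 = 798.062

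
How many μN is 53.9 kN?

kilo = 10³, micro = 10⁻⁶; factor is 10⁹.
53.9 × 10⁹ = 53900000000

53900000000 μN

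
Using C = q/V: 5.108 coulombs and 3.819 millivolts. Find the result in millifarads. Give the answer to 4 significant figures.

(5.108) / (3.819e-3) = 1.33752e3 F

1338000 millifarads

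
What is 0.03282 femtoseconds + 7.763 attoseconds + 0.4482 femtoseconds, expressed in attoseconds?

488.783 attoseconds

In attoseconds:
  0.03282 femtoseconds = 0.03282e3 attoseconds = 32.82
  7.763 attoseconds → 7.763
  0.4482 femtoseconds = 0.4482e3 attoseconds = 448.2
Sum: 32.82 + 7.763 + 448.2 = 488.783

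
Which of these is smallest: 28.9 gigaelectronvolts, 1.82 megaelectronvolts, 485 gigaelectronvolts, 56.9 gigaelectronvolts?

28.9 gigaelectronvolts = 28900000000 electronvolts
1.82 megaelectronvolts = 1820000 electronvolts
485 gigaelectronvolts = 485000000000 electronvolts
56.9 gigaelectronvolts = 56900000000 electronvolts

1.82 megaelectronvolts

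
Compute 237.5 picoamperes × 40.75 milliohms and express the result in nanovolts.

237.5 × 10^-12 × 40.75 × 10^-3 = 9678.125 × 10^-15 V

0.009678125 nanovolts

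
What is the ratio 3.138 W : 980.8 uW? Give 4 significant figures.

3199

(3.138) / (980.8 × 10^-6) = 0.0031994 × 10^6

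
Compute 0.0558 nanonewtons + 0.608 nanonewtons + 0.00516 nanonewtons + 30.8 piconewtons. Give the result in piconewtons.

In piconewtons:
  0.0558 nanonewtons = 0.0558e3 piconewtons = 55.8
  0.608 nanonewtons = 0.608e3 piconewtons = 608
  0.00516 nanonewtons = 0.00516e3 piconewtons = 5.16
  30.8 piconewtons → 30.8
Sum: 55.8 + 608 + 5.16 + 30.8 = 699.76

699.76 piconewtons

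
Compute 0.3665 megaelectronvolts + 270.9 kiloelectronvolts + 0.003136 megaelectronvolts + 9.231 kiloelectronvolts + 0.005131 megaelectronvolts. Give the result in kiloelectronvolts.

In kiloelectronvolts:
  0.3665 megaelectronvolts = 0.3665 × 10³ kiloelectronvolts = 366.5
  270.9 kiloelectronvolts → 270.9
  0.003136 megaelectronvolts = 0.003136 × 10³ kiloelectronvolts = 3.136
  9.231 kiloelectronvolts → 9.231
  0.005131 megaelectronvolts = 0.005131 × 10³ kiloelectronvolts = 5.131
Sum: 366.5 + 270.9 + 3.136 + 9.231 + 5.131 = 654.898

654.898 kiloelectronvolts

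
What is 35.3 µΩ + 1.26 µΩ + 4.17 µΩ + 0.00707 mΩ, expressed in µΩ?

In µΩ:
  35.3 µΩ → 35.3
  1.26 µΩ → 1.26
  4.17 µΩ → 4.17
  0.00707 mΩ = 0.00707 × 10³ µΩ = 7.07
Sum: 35.3 + 1.26 + 4.17 + 7.07 = 47.8

47.8 µΩ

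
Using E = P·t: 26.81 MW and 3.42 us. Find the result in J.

26.81 × 10^6 × 3.42 × 10^-6 = 91.6902 J

91.6902 J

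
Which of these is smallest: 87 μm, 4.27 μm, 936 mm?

4.27 μm

87 μm = 0.000087 m
4.27 μm = 0.00000427 m
936 mm = 0.936 m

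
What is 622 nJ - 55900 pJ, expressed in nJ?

566.1 nJ

In nJ:
  622 nJ → 622
  55900 pJ = 55900 × 10⁻³ nJ = 55.9
Difference: 622 - 55.9 = 566.1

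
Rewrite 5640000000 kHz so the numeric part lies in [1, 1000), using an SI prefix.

5.64 THz

= 5.64 × 10^12 Hz; 10^12 is tera.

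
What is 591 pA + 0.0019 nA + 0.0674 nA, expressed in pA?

In pA:
  591 pA → 591
  0.0019 nA = 0.0019e3 pA = 1.9
  0.0674 nA = 0.0674e3 pA = 67.4
Sum: 591 + 1.9 + 67.4 = 660.3

660.3 pA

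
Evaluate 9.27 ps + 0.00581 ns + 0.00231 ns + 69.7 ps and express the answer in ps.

87.09 ps

In ps:
  9.27 ps → 9.27
  0.00581 ns = 0.00581 × 10³ ps = 5.81
  0.00231 ns = 0.00231 × 10³ ps = 2.31
  69.7 ps → 69.7
Sum: 9.27 + 5.81 + 2.31 + 69.7 = 87.09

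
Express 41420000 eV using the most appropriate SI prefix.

= 41.42e6 eV; 1e6 is mega.

41.42 MeV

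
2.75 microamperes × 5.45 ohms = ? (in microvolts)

14.9875 microvolts

2.75e-6 × 5.45 = 14.9875e-6 V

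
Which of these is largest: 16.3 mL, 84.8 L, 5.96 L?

84.8 L

16.3 mL = 0.0163 L
84.8 L = 84.8 L
5.96 L = 5.96 L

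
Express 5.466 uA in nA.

5466 nA

micro = 10^-6, nano = 10^-9; factor is 10^3.
5.466 × 10^3 = 5466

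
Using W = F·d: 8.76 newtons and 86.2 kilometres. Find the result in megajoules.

8.76 × 86.2 × 10³ = 755.112 × 10³ J

0.755112 megajoules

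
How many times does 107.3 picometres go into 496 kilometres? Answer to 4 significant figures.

4623000000000000

(496e3) / (107.3e-12) = 4.6226e15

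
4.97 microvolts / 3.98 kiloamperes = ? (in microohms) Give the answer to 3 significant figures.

(4.97 × 10^-6) / (3.98 × 10^3) = 1.2487 × 10^-9 Ω

0.00125 microohms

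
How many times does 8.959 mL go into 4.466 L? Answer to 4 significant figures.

(4.466) / (8.959e-3) = 0.49849e3

498.5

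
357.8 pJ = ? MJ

pico = 1e-12, mega = 1e6; factor is 1e-18.
357.8 × 1e-18 = 0.0000000000000003578

0.0000000000000003578 MJ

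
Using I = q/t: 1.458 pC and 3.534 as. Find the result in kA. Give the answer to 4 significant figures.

(1.458 × 10⁻¹²) / (3.534 × 10⁻¹⁸) = 0.412564 × 10⁶ A

412.6 kA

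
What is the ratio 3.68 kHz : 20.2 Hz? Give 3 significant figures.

(3.68e3) / (20.2) = 0.1822e3

182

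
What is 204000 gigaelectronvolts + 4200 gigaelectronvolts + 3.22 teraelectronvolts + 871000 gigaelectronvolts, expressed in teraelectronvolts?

1082.42 teraelectronvolts

In teraelectronvolts:
  204000 gigaelectronvolts = 204000 × 10⁻³ teraelectronvolts = 204
  4200 gigaelectronvolts = 4200 × 10⁻³ teraelectronvolts = 4.2
  3.22 teraelectronvolts → 3.22
  871000 gigaelectronvolts = 871000 × 10⁻³ teraelectronvolts = 871
Sum: 204 + 4.2 + 3.22 + 871 = 1082.42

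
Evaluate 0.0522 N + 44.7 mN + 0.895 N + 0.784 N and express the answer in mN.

1775.9 mN

In mN:
  0.0522 N = 0.0522 × 10^3 mN = 52.2
  44.7 mN → 44.7
  0.895 N = 0.895 × 10^3 mN = 895
  0.784 N = 0.784 × 10^3 mN = 784
Sum: 52.2 + 44.7 + 895 + 784 = 1775.9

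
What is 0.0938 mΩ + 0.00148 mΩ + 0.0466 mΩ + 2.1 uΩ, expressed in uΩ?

In uΩ:
  0.0938 mΩ = 0.0938e3 uΩ = 93.8
  0.00148 mΩ = 0.00148e3 uΩ = 1.48
  0.0466 mΩ = 0.0466e3 uΩ = 46.6
  2.1 uΩ → 2.1
Sum: 93.8 + 1.48 + 46.6 + 2.1 = 143.98

143.98 uΩ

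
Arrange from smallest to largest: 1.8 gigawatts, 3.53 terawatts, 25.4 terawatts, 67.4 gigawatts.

1.8 gigawatts = 1800000000 watts
3.53 terawatts = 3530000000000 watts
25.4 terawatts = 25400000000000 watts
67.4 gigawatts = 67400000000 watts

1.8 gigawatts < 67.4 gigawatts < 3.53 terawatts < 25.4 terawatts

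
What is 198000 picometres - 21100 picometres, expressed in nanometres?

176.9 nanometres

In nanometres:
  198000 picometres = 198000 × 10⁻³ nanometres = 198
  21100 picometres = 21100 × 10⁻³ nanometres = 21.1
Difference: 198 - 21.1 = 176.9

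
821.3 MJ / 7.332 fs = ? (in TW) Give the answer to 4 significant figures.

(821.3 × 10^6) / (7.332 × 10^-15) = 112.016 × 10^21 W

112000000000 TW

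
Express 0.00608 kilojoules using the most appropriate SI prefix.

= 6.08 joules; mantissa already in [1, 1000).

6.08 joules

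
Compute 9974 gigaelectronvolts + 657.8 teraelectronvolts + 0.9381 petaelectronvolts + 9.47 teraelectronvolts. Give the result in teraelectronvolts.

In teraelectronvolts:
  9974 gigaelectronvolts = 9974 × 10⁻³ teraelectronvolts = 9.974
  657.8 teraelectronvolts → 657.8
  0.9381 petaelectronvolts = 0.9381 × 10³ teraelectronvolts = 938.1
  9.47 teraelectronvolts → 9.47
Sum: 9.974 + 657.8 + 938.1 + 9.47 = 1615.344

1615.344 teraelectronvolts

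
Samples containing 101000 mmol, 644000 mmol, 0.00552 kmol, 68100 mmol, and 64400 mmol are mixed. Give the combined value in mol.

In mol:
  101000 mmol = 101000e-3 mol = 101
  644000 mmol = 644000e-3 mol = 644
  0.00552 kmol = 0.00552e3 mol = 5.52
  68100 mmol = 68100e-3 mol = 68.1
  64400 mmol = 64400e-3 mol = 64.4
Sum: 101 + 644 + 5.52 + 68.1 + 64.4 = 883.02

883.02 mol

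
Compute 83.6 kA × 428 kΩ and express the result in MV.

35780.8 MV

83.6e3 × 428e3 = 35780.8e6 V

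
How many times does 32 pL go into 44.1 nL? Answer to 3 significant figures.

(44.1 × 10^-9) / (32 × 10^-12) = 1.378 × 10^3

1380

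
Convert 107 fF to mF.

0.000000000107 mF

femto = 1e-15, milli = 1e-3; factor is 1e-12.
107 × 1e-12 = 0.000000000107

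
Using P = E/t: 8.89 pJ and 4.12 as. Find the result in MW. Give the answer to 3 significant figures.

(8.89e-12) / (4.12e-18) = 2.1578e6 W

2.16 MW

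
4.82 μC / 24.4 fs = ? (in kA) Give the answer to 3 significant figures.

198000 kA

(4.82e-6) / (24.4e-15) = 0.19754e9 A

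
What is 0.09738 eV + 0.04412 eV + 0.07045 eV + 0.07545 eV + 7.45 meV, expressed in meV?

294.85 meV

In meV:
  0.09738 eV = 0.09738 × 10³ meV = 97.38
  0.04412 eV = 0.04412 × 10³ meV = 44.12
  0.07045 eV = 0.07045 × 10³ meV = 70.45
  0.07545 eV = 0.07545 × 10³ meV = 75.45
  7.45 meV → 7.45
Sum: 97.38 + 44.12 + 70.45 + 75.45 + 7.45 = 294.85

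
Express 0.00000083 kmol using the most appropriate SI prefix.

830 µmol

= 830 × 10^-6 mol; 10^-6 is micro.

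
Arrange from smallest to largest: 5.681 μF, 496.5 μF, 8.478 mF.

5.681 μF = 0.000005681 F
496.5 μF = 0.0004965 F
8.478 mF = 0.008478 F

5.681 μF < 496.5 μF < 8.478 mF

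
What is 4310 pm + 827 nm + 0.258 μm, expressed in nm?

1089.31 nm

In nm:
  4310 pm = 4310 × 10^-3 nm = 4.31
  827 nm → 827
  0.258 μm = 0.258 × 10^3 nm = 258
Sum: 4.31 + 827 + 258 = 1089.31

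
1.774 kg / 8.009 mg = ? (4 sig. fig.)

(1.774 × 10^3) / (8.009 × 10^-3) = 0.2215 × 10^6

221500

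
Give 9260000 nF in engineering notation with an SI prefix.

= 9.26 × 10^-3 F; 10^-3 is milli.

9.26 mF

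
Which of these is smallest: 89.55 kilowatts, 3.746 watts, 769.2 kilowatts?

3.746 watts

89.55 kilowatts = 89550 watts
3.746 watts = 3.746 watts
769.2 kilowatts = 769200 watts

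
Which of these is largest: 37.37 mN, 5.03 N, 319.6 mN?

37.37 mN = 0.03737 N
5.03 N = 5.03 N
319.6 mN = 0.3196 N

5.03 N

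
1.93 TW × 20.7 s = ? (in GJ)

1.93 × 10¹² × 20.7 = 39.951 × 10¹² J

39951 GJ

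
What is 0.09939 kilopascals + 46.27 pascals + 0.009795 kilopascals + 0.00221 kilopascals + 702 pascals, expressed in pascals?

In pascals:
  0.09939 kilopascals = 0.09939 × 10^3 pascals = 99.39
  46.27 pascals → 46.27
  0.009795 kilopascals = 0.009795 × 10^3 pascals = 9.795
  0.00221 kilopascals = 0.00221 × 10^3 pascals = 2.21
  702 pascals → 702
Sum: 99.39 + 46.27 + 9.795 + 2.21 + 702 = 859.665

859.665 pascals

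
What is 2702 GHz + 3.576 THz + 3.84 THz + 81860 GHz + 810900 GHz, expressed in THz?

In THz:
  2702 GHz = 2702 × 10⁻³ THz = 2.702
  3.576 THz → 3.576
  3.84 THz → 3.84
  81860 GHz = 81860 × 10⁻³ THz = 81.86
  810900 GHz = 810900 × 10⁻³ THz = 810.9
Sum: 2.702 + 3.576 + 3.84 + 81.86 + 810.9 = 902.878

902.878 THz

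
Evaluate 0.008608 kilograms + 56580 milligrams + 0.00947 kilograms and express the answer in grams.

74.658 grams

In grams:
  0.008608 kilograms = 0.008608e3 grams = 8.608
  56580 milligrams = 56580e-3 grams = 56.58
  0.00947 kilograms = 0.00947e3 grams = 9.47
Sum: 8.608 + 56.58 + 9.47 = 74.658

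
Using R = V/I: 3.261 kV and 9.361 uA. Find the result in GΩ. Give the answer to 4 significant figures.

0.3484 GΩ

(3.261e3) / (9.361e-6) = 0.34836e9 Ω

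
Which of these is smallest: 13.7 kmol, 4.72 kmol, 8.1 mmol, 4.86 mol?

8.1 mmol

13.7 kmol = 13700 mol
4.72 kmol = 4720 mol
8.1 mmol = 0.0081 mol
4.86 mol = 4.86 mol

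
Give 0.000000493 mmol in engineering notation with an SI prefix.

= 493 × 10⁻¹² mol; 10⁻¹² is pico.

493 pmol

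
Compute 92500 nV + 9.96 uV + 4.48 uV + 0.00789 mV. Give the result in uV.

In uV:
  92500 nV = 92500 × 10^-3 uV = 92.5
  9.96 uV → 9.96
  4.48 uV → 4.48
  0.00789 mV = 0.00789 × 10^3 uV = 7.89
Sum: 92.5 + 9.96 + 4.48 + 7.89 = 114.83

114.83 uV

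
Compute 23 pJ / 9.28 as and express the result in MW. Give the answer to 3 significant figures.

2.48 MW

(23 × 10⁻¹²) / (9.28 × 10⁻¹⁸) = 2.4784 × 10⁶ W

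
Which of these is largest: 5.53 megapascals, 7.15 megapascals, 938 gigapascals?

5.53 megapascals = 5530000 pascals
7.15 megapascals = 7150000 pascals
938 gigapascals = 938000000000 pascals

938 gigapascals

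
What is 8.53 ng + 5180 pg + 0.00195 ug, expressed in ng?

In ng:
  8.53 ng → 8.53
  5180 pg = 5180e-3 ng = 5.18
  0.00195 ug = 0.00195e3 ng = 1.95
Sum: 8.53 + 5.18 + 1.95 = 15.66

15.66 ng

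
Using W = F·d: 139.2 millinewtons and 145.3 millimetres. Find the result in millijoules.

20.22576 millijoules

139.2e-3 × 145.3e-3 = 20225.76e-6 J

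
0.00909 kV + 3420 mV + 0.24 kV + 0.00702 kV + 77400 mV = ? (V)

336.93 V

In V:
  0.00909 kV = 0.00909e3 V = 9.09
  3420 mV = 3420e-3 V = 3.42
  0.24 kV = 0.24e3 V = 240
  0.00702 kV = 0.00702e3 V = 7.02
  77400 mV = 77400e-3 V = 77.4
Sum: 9.09 + 3.42 + 240 + 7.02 + 77.4 = 336.93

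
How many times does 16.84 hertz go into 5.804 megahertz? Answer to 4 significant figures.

344700

(5.804e6) / (16.84) = 0.34466e6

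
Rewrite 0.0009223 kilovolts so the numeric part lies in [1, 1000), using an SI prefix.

= 922.3 × 10⁻³ volts; 10⁻³ is milli.

922.3 millivolts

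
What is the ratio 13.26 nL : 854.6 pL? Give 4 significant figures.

15.52

(13.26 × 10^-9) / (854.6 × 10^-12) = 0.015516 × 10^3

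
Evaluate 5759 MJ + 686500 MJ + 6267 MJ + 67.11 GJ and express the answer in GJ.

In GJ:
  5759 MJ = 5759 × 10⁻³ GJ = 5.759
  686500 MJ = 686500 × 10⁻³ GJ = 686.5
  6267 MJ = 6267 × 10⁻³ GJ = 6.267
  67.11 GJ → 67.11
Sum: 5.759 + 686.5 + 6.267 + 67.11 = 765.636

765.636 GJ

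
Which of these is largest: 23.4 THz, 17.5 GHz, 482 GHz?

23.4 THz

23.4 THz = 23400000000000 Hz
17.5 GHz = 17500000000 Hz
482 GHz = 482000000000 Hz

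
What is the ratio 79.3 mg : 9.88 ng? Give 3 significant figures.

8030000

(79.3 × 10^-3) / (9.88 × 10^-9) = 8.026 × 10^6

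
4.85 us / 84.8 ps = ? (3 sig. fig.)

(4.85 × 10⁻⁶) / (84.8 × 10⁻¹²) = 0.05719 × 10⁶

57200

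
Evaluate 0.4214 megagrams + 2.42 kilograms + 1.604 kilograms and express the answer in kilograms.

In kilograms:
  0.4214 megagrams = 0.4214 × 10^3 kilograms = 421.4
  2.42 kilograms → 2.42
  1.604 kilograms → 1.604
Sum: 421.4 + 2.42 + 1.604 = 425.424

425.424 kilograms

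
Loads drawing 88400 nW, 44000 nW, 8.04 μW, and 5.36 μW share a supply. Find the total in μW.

In μW:
  88400 nW = 88400 × 10⁻³ μW = 88.4
  44000 nW = 44000 × 10⁻³ μW = 44
  8.04 μW → 8.04
  5.36 μW → 5.36
Sum: 88.4 + 44 + 8.04 + 5.36 = 145.8

145.8 μW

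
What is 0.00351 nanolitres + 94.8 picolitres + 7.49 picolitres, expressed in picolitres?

105.8 picolitres

In picolitres:
  0.00351 nanolitres = 0.00351 × 10^3 picolitres = 3.51
  94.8 picolitres → 94.8
  7.49 picolitres → 7.49
Sum: 3.51 + 94.8 + 7.49 = 105.8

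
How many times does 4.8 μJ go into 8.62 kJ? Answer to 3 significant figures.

(8.62 × 10³) / (4.8 × 10⁻⁶) = 1.796 × 10⁹

1800000000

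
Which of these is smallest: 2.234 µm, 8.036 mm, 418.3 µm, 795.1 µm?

2.234 µm = 0.000002234 m
8.036 mm = 0.008036 m
418.3 µm = 0.0004183 m
795.1 µm = 0.0007951 m

2.234 µm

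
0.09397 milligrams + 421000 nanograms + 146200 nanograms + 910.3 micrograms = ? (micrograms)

1571.47 micrograms

In micrograms:
  0.09397 milligrams = 0.09397 × 10^3 micrograms = 93.97
  421000 nanograms = 421000 × 10^-3 micrograms = 421
  146200 nanograms = 146200 × 10^-3 micrograms = 146.2
  910.3 micrograms → 910.3
Sum: 93.97 + 421 + 146.2 + 910.3 = 1571.47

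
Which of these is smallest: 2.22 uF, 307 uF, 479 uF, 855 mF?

2.22 uF = 0.00000222 F
307 uF = 0.000307 F
479 uF = 0.000479 F
855 mF = 0.855 F

2.22 uF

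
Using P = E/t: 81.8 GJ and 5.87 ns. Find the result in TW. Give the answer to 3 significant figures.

(81.8e9) / (5.87e-9) = 13.935e18 W

13900000 TW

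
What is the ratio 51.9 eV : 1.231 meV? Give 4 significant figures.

(51.9) / (1.231 × 10⁻³) = 42.161 × 10³

42160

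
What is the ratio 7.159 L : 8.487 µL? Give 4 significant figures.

(7.159) / (8.487 × 10^-6) = 0.84353 × 10^6

843500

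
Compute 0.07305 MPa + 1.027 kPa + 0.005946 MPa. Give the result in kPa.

80.023 kPa

In kPa:
  0.07305 MPa = 0.07305 × 10^3 kPa = 73.05
  1.027 kPa → 1.027
  0.005946 MPa = 0.005946 × 10^3 kPa = 5.946
Sum: 73.05 + 1.027 + 5.946 = 80.023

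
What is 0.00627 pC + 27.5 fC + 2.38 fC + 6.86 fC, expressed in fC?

43.01 fC

In fC:
  0.00627 pC = 0.00627 × 10^3 fC = 6.27
  27.5 fC → 27.5
  2.38 fC → 2.38
  6.86 fC → 6.86
Sum: 6.27 + 27.5 + 2.38 + 6.86 = 43.01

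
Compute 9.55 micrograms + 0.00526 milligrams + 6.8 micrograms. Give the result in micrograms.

21.61 micrograms

In micrograms:
  9.55 micrograms → 9.55
  0.00526 milligrams = 0.00526e3 micrograms = 5.26
  6.8 micrograms → 6.8
Sum: 9.55 + 5.26 + 6.8 = 21.61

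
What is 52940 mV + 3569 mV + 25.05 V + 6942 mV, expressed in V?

88.501 V

In V:
  52940 mV = 52940 × 10^-3 V = 52.94
  3569 mV = 3569 × 10^-3 V = 3.569
  25.05 V → 25.05
  6942 mV = 6942 × 10^-3 V = 6.942
Sum: 52.94 + 3.569 + 25.05 + 6.942 = 88.501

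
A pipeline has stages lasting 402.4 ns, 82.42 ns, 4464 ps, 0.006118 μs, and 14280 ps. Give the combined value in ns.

509.682 ns

In ns:
  402.4 ns → 402.4
  82.42 ns → 82.42
  4464 ps = 4464 × 10^-3 ns = 4.464
  0.006118 μs = 0.006118 × 10^3 ns = 6.118
  14280 ps = 14280 × 10^-3 ns = 14.28
Sum: 402.4 + 82.42 + 4.464 + 6.118 + 14.28 = 509.682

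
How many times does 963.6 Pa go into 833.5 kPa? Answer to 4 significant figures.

(833.5e3) / (963.6) = 0.86499e3

865.0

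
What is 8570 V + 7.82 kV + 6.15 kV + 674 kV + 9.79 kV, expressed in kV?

706.33 kV

In kV:
  8570 V = 8570e-3 kV = 8.57
  7.82 kV → 7.82
  6.15 kV → 6.15
  674 kV → 674
  9.79 kV → 9.79
Sum: 8.57 + 7.82 + 6.15 + 674 + 9.79 = 706.33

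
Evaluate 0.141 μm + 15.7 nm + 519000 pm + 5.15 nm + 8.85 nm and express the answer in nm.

689.7 nm

In nm:
  0.141 μm = 0.141e3 nm = 141
  15.7 nm → 15.7
  519000 pm = 519000e-3 nm = 519
  5.15 nm → 5.15
  8.85 nm → 8.85
Sum: 141 + 15.7 + 519 + 5.15 + 8.85 = 689.7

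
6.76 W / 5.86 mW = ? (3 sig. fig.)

1150

(6.76) / (5.86e-3) = 1.154e3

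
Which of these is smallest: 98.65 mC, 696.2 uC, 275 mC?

696.2 uC

98.65 mC = 0.09865 C
696.2 uC = 0.0006962 C
275 mC = 0.275 C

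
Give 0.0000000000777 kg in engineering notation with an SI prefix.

= 77.7 × 10^-9 g; 10^-9 is nano.

77.7 ng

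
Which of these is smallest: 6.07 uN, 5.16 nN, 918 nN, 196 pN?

196 pN

6.07 uN = 0.00000607 N
5.16 nN = 0.00000000516 N
918 nN = 0.000000918 N
196 pN = 0.000000000196 N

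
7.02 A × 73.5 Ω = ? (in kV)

7.02 × 73.5 = 515.97 V

0.51597 kV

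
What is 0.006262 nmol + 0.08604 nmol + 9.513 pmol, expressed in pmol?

In pmol:
  0.006262 nmol = 0.006262e3 pmol = 6.262
  0.08604 nmol = 0.08604e3 pmol = 86.04
  9.513 pmol → 9.513
Sum: 6.262 + 86.04 + 9.513 = 101.815

101.815 pmol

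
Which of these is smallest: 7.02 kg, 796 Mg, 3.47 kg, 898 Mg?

7.02 kg = 7020 g
796 Mg = 796000000 g
3.47 kg = 3470 g
898 Mg = 898000000 g

3.47 kg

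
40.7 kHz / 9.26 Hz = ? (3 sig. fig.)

(40.7 × 10^3) / (9.26) = 4.395 × 10^3

4400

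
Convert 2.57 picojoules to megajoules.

pico = 10^-12, mega = 10^6; factor is 10^-18.
2.57 × 10^-18 = 0.00000000000000000257

0.00000000000000000257 megajoules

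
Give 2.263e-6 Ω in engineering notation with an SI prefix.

2.263 uΩ

= 2.263e-6 Ω; 1e-6 is micro.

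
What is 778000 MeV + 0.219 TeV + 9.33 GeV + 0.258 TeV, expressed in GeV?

1264.33 GeV

In GeV:
  778000 MeV = 778000e-3 GeV = 778
  0.219 TeV = 0.219e3 GeV = 219
  9.33 GeV → 9.33
  0.258 TeV = 0.258e3 GeV = 258
Sum: 778 + 219 + 9.33 + 258 = 1264.33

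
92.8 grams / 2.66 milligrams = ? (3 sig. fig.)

34900

(92.8) / (2.66 × 10⁻³) = 34.89 × 10³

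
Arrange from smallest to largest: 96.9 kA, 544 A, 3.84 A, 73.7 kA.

3.84 A < 544 A < 73.7 kA < 96.9 kA

96.9 kA = 96900 A
544 A = 544 A
3.84 A = 3.84 A
73.7 kA = 73700 A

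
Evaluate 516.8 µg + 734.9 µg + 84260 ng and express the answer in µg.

In µg:
  516.8 µg → 516.8
  734.9 µg → 734.9
  84260 ng = 84260 × 10^-3 µg = 84.26
Sum: 516.8 + 734.9 + 84.26 = 1335.96

1335.96 µg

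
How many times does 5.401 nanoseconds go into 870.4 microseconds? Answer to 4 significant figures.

161200

(870.4 × 10^-6) / (5.401 × 10^-9) = 161.16 × 10^3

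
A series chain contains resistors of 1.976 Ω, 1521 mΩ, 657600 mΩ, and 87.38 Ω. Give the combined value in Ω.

748.477 Ω

In Ω:
  1.976 Ω → 1.976
  1521 mΩ = 1521e-3 Ω = 1.521
  657600 mΩ = 657600e-3 Ω = 657.6
  87.38 Ω → 87.38
Sum: 1.976 + 1.521 + 657.6 + 87.38 = 748.477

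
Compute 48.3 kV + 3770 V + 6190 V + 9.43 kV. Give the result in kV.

67.69 kV

In kV:
  48.3 kV → 48.3
  3770 V = 3770e-3 kV = 3.77
  6190 V = 6190e-3 kV = 6.19
  9.43 kV → 9.43
Sum: 48.3 + 3.77 + 6.19 + 9.43 = 67.69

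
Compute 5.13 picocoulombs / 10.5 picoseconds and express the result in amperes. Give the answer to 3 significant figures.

0.489 amperes

(5.13e-12) / (10.5e-12) = 0.48857 A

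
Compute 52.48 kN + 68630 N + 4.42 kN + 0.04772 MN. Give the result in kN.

173.25 kN

In kN:
  52.48 kN → 52.48
  68630 N = 68630 × 10⁻³ kN = 68.63
  4.42 kN → 4.42
  0.04772 MN = 0.04772 × 10³ kN = 47.72
Sum: 52.48 + 68.63 + 4.42 + 47.72 = 173.25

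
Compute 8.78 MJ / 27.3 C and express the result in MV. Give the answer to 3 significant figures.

(8.78e6) / (27.3) = 0.32161e6 V

0.322 MV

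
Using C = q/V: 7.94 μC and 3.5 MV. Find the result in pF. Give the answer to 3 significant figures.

(7.94 × 10⁻⁶) / (3.5 × 10⁶) = 2.2686 × 10⁻¹² F

2.27 pF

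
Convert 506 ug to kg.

0.000000506 kg

micro = 10⁻⁶, kilo = 10³; factor is 10⁻⁹.
506 × 10⁻⁹ = 0.000000506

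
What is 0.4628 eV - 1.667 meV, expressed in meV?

In meV:
  0.4628 eV = 0.4628e3 meV = 462.8
  1.667 meV → 1.667
Difference: 462.8 - 1.667 = 461.133

461.133 meV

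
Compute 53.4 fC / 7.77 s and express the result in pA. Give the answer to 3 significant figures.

0.00687 pA

(53.4 × 10⁻¹⁵) / (7.77) = 6.8726 × 10⁻¹⁵ A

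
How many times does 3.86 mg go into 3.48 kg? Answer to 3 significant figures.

(3.48e3) / (3.86e-3) = 0.9016e6

902000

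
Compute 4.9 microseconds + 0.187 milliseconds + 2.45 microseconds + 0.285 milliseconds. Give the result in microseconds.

479.35 microseconds

In microseconds:
  4.9 microseconds → 4.9
  0.187 milliseconds = 0.187e3 microseconds = 187
  2.45 microseconds → 2.45
  0.285 milliseconds = 0.285e3 microseconds = 285
Sum: 4.9 + 187 + 2.45 + 285 = 479.35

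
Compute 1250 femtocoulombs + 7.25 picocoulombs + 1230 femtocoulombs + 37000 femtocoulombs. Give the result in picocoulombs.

46.73 picocoulombs

In picocoulombs:
  1250 femtocoulombs = 1250 × 10^-3 picocoulombs = 1.25
  7.25 picocoulombs → 7.25
  1230 femtocoulombs = 1230 × 10^-3 picocoulombs = 1.23
  37000 femtocoulombs = 37000 × 10^-3 picocoulombs = 37
Sum: 1.25 + 7.25 + 1.23 + 37 = 46.73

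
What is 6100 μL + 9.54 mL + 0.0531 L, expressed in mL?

In mL:
  6100 μL = 6100 × 10⁻³ mL = 6.1
  9.54 mL → 9.54
  0.0531 L = 0.0531 × 10³ mL = 53.1
Sum: 6.1 + 9.54 + 53.1 = 68.74

68.74 mL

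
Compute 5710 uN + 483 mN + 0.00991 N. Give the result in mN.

498.62 mN

In mN:
  5710 uN = 5710 × 10⁻³ mN = 5.71
  483 mN → 483
  0.00991 N = 0.00991 × 10³ mN = 9.91
Sum: 5.71 + 483 + 9.91 = 498.62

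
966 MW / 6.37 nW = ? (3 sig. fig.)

(966 × 10⁶) / (6.37 × 10⁻⁹) = 151.6 × 10¹⁵

152000000000000000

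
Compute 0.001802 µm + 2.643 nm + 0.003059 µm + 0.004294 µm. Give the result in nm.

In nm:
  0.001802 µm = 0.001802 × 10^3 nm = 1.802
  2.643 nm → 2.643
  0.003059 µm = 0.003059 × 10^3 nm = 3.059
  0.004294 µm = 0.004294 × 10^3 nm = 4.294
Sum: 1.802 + 2.643 + 3.059 + 4.294 = 11.798

11.798 nm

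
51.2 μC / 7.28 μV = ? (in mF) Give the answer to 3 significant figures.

7030 mF

(51.2 × 10^-6) / (7.28 × 10^-6) = 7.033 F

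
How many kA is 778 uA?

micro = 10^-6, kilo = 10^3; factor is 10^-9.
778 × 10^-9 = 0.000000778

0.000000778 kA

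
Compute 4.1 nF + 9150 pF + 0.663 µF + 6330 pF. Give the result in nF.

In nF:
  4.1 nF → 4.1
  9150 pF = 9150 × 10^-3 nF = 9.15
  0.663 µF = 0.663 × 10^3 nF = 663
  6330 pF = 6330 × 10^-3 nF = 6.33
Sum: 4.1 + 9.15 + 663 + 6.33 = 682.58

682.58 nF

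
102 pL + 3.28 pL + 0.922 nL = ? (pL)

1027.28 pL

In pL:
  102 pL → 102
  3.28 pL → 3.28
  0.922 nL = 0.922 × 10^3 pL = 922
Sum: 102 + 3.28 + 922 = 1027.28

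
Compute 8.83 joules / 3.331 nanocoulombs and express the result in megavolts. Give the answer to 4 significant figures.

(8.83) / (3.331 × 10⁻⁹) = 2.65086 × 10⁹ V

2651 megavolts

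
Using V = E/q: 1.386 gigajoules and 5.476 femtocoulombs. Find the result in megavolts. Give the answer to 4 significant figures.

(1.386 × 10^9) / (5.476 × 10^-15) = 0.253104 × 10^24 V

253100000000000000 megavolts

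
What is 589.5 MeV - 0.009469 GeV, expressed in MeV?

In MeV:
  589.5 MeV → 589.5
  0.009469 GeV = 0.009469e3 MeV = 9.469
Difference: 589.5 - 9.469 = 580.031

580.031 MeV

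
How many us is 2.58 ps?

pico = 10⁻¹², micro = 10⁻⁶; factor is 10⁻⁶.
2.58 × 10⁻⁶ = 0.00000258

0.00000258 us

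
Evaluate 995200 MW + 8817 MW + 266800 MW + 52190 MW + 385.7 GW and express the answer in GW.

In GW:
  995200 MW = 995200e-3 GW = 995.2
  8817 MW = 8817e-3 GW = 8.817
  266800 MW = 266800e-3 GW = 266.8
  52190 MW = 52190e-3 GW = 52.19
  385.7 GW → 385.7
Sum: 995.2 + 8.817 + 266.8 + 52.19 + 385.7 = 1708.707

1708.707 GW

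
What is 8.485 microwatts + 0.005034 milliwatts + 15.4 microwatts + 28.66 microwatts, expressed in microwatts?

In microwatts:
  8.485 microwatts → 8.485
  0.005034 milliwatts = 0.005034 × 10³ microwatts = 5.034
  15.4 microwatts → 15.4
  28.66 microwatts → 28.66
Sum: 8.485 + 5.034 + 15.4 + 28.66 = 57.579

57.579 microwatts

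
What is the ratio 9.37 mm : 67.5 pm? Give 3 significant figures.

139000000

(9.37e-3) / (67.5e-12) = 0.1388e9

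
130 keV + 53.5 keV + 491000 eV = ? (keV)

In keV:
  130 keV → 130
  53.5 keV → 53.5
  491000 eV = 491000e-3 keV = 491
Sum: 130 + 53.5 + 491 = 674.5

674.5 keV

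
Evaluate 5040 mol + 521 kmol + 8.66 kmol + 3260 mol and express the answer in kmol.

In kmol:
  5040 mol = 5040 × 10⁻³ kmol = 5.04
  521 kmol → 521
  8.66 kmol → 8.66
  3260 mol = 3260 × 10⁻³ kmol = 3.26
Sum: 5.04 + 521 + 8.66 + 3.26 = 537.96

537.96 kmol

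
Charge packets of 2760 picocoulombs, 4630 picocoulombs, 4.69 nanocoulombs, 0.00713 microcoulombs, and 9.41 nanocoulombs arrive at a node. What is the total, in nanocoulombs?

28.62 nanocoulombs

In nanocoulombs:
  2760 picocoulombs = 2760e-3 nanocoulombs = 2.76
  4630 picocoulombs = 4630e-3 nanocoulombs = 4.63
  4.69 nanocoulombs → 4.69
  0.00713 microcoulombs = 0.00713e3 nanocoulombs = 7.13
  9.41 nanocoulombs → 9.41
Sum: 2.76 + 4.63 + 4.69 + 7.13 + 9.41 = 28.62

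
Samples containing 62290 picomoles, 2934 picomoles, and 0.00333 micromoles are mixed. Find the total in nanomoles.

In nanomoles:
  62290 picomoles = 62290 × 10⁻³ nanomoles = 62.29
  2934 picomoles = 2934 × 10⁻³ nanomoles = 2.934
  0.00333 micromoles = 0.00333 × 10³ nanomoles = 3.33
Sum: 62.29 + 2.934 + 3.33 = 68.554

68.554 nanomoles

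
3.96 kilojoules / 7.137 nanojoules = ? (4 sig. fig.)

(3.96 × 10^3) / (7.137 × 10^-9) = 0.55485 × 10^12

554900000000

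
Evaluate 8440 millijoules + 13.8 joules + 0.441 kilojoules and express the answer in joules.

463.24 joules

In joules:
  8440 millijoules = 8440 × 10^-3 joules = 8.44
  13.8 joules → 13.8
  0.441 kilojoules = 0.441 × 10^3 joules = 441
Sum: 8.44 + 13.8 + 441 = 463.24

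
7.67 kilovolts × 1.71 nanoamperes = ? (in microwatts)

13.1157 microwatts

7.67 × 10³ × 1.71 × 10⁻⁹ = 13.1157 × 10⁻⁶ W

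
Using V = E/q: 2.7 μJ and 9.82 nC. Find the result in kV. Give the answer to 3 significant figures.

0.275 kV

(2.7 × 10^-6) / (9.82 × 10^-9) = 0.27495 × 10^3 V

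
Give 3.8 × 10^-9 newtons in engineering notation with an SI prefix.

= 3.8 × 10^-9 newtons; 10^-9 is nano.

3.8 nanonewtons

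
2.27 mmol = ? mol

0.00227 mol

milli = 10^-3, (no prefix) = 10^0; factor is 10^-3.
2.27 × 10^-3 = 0.00227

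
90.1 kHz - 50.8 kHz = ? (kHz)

39.3 kHz

In kHz:
  90.1 kHz → 90.1
  50.8 kHz → 50.8
Difference: 90.1 - 50.8 = 39.3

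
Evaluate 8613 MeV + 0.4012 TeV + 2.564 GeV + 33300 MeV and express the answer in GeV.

In GeV:
  8613 MeV = 8613e-3 GeV = 8.613
  0.4012 TeV = 0.4012e3 GeV = 401.2
  2.564 GeV → 2.564
  33300 MeV = 33300e-3 GeV = 33.3
Sum: 8.613 + 401.2 + 2.564 + 33.3 = 445.677

445.677 GeV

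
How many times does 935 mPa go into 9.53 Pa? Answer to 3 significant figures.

10.2

(9.53) / (935 × 10^-3) = 0.01019 × 10^3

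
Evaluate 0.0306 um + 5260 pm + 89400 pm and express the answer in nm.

125.26 nm

In nm:
  0.0306 um = 0.0306 × 10³ nm = 30.6
  5260 pm = 5260 × 10⁻³ nm = 5.26
  89400 pm = 89400 × 10⁻³ nm = 89.4
Sum: 30.6 + 5.26 + 89.4 = 125.26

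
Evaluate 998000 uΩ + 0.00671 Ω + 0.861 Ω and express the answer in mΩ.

1865.71 mΩ

In mΩ:
  998000 uΩ = 998000e-3 mΩ = 998
  0.00671 Ω = 0.00671e3 mΩ = 6.71
  0.861 Ω = 0.861e3 mΩ = 861
Sum: 998 + 6.71 + 861 = 1865.71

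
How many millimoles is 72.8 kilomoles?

72800000 millimoles

kilo = 10³, milli = 10⁻³; factor is 10⁶.
72.8 × 10⁶ = 72800000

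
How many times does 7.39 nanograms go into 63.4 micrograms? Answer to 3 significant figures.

8580

(63.4 × 10⁻⁶) / (7.39 × 10⁻⁹) = 8.579 × 10³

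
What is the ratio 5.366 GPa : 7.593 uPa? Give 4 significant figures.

706700000000000

(5.366 × 10^9) / (7.593 × 10^-6) = 0.7067 × 10^15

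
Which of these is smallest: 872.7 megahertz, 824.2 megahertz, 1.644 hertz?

1.644 hertz

872.7 megahertz = 872700000 hertz
824.2 megahertz = 824200000 hertz
1.644 hertz = 1.644 hertz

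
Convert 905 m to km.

0.905 km

(no prefix) = 10^0, kilo = 10^3; factor is 10^-3.
905 × 10^-3 = 0.905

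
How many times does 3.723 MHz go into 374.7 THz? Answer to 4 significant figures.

(374.7 × 10¹²) / (3.723 × 10⁶) = 100.64 × 10⁶

100600000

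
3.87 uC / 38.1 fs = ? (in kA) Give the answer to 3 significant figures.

(3.87 × 10⁻⁶) / (38.1 × 10⁻¹⁵) = 0.10157 × 10⁹ A

102000 kA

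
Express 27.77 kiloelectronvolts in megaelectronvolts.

0.02777 megaelectronvolts

kilo = 10³, mega = 10⁶; factor is 10⁻³.
27.77 × 10⁻³ = 0.02777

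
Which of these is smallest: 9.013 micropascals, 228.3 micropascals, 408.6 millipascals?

9.013 micropascals

9.013 micropascals = 0.000009013 pascals
228.3 micropascals = 0.0002283 pascals
408.6 millipascals = 0.4086 pascals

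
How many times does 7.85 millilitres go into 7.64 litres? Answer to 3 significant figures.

(7.64) / (7.85 × 10^-3) = 0.9732 × 10^3

973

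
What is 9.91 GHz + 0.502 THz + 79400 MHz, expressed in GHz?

591.31 GHz

In GHz:
  9.91 GHz → 9.91
  0.502 THz = 0.502 × 10^3 GHz = 502
  79400 MHz = 79400 × 10^-3 GHz = 79.4
Sum: 9.91 + 502 + 79.4 = 591.31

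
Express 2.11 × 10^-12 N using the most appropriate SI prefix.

= 2.11 × 10^-12 N; 10^-12 is pico.

2.11 pN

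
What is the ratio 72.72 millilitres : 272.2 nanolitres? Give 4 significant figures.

(72.72 × 10^-3) / (272.2 × 10^-9) = 0.26716 × 10^6

267200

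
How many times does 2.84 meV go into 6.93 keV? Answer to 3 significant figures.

2440000

(6.93 × 10^3) / (2.84 × 10^-3) = 2.44 × 10^6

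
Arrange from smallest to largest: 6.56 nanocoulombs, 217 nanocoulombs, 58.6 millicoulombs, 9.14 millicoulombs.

6.56 nanocoulombs = 0.00000000656 coulombs
217 nanocoulombs = 0.000000217 coulombs
58.6 millicoulombs = 0.0586 coulombs
9.14 millicoulombs = 0.00914 coulombs

6.56 nanocoulombs < 217 nanocoulombs < 9.14 millicoulombs < 58.6 millicoulombs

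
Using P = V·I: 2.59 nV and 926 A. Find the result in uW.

2.59 × 10^-9 × 926 = 2398.34 × 10^-9 W

2.39834 uW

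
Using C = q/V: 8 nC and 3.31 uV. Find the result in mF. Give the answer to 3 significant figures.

(8e-9) / (3.31e-6) = 2.4169e-3 F

2.42 mF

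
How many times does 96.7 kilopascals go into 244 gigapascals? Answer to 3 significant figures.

2520000

(244 × 10^9) / (96.7 × 10^3) = 2.523 × 10^6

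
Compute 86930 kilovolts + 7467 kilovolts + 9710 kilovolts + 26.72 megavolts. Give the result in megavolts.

130.827 megavolts

In megavolts:
  86930 kilovolts = 86930e-3 megavolts = 86.93
  7467 kilovolts = 7467e-3 megavolts = 7.467
  9710 kilovolts = 9710e-3 megavolts = 9.71
  26.72 megavolts → 26.72
Sum: 86.93 + 7.467 + 9.71 + 26.72 = 130.827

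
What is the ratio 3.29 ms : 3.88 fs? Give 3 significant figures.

(3.29e-3) / (3.88e-15) = 0.8479e12

848000000000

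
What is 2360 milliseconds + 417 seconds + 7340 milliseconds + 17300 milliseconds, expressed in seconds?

In seconds:
  2360 milliseconds = 2360e-3 seconds = 2.36
  417 seconds → 417
  7340 milliseconds = 7340e-3 seconds = 7.34
  17300 milliseconds = 17300e-3 seconds = 17.3
Sum: 2.36 + 417 + 7.34 + 17.3 = 444

444 seconds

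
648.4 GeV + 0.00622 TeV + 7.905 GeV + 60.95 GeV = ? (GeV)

In GeV:
  648.4 GeV → 648.4
  0.00622 TeV = 0.00622 × 10³ GeV = 6.22
  7.905 GeV → 7.905
  60.95 GeV → 60.95
Sum: 648.4 + 6.22 + 7.905 + 60.95 = 723.475

723.475 GeV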